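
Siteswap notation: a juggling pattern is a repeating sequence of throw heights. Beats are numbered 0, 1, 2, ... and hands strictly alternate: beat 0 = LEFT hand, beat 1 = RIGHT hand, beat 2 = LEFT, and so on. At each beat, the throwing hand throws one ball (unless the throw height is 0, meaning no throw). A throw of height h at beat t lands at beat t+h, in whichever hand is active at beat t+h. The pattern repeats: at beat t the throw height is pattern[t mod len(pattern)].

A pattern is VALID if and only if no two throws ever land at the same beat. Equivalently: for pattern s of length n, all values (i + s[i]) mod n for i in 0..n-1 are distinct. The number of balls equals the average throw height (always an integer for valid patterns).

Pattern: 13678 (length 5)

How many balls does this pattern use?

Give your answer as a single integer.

Answer: 5

Derivation:
Pattern = [1, 3, 6, 7, 8], length n = 5
  position 0: throw height = 1, running sum = 1
  position 1: throw height = 3, running sum = 4
  position 2: throw height = 6, running sum = 10
  position 3: throw height = 7, running sum = 17
  position 4: throw height = 8, running sum = 25
Total sum = 25; balls = sum / n = 25 / 5 = 5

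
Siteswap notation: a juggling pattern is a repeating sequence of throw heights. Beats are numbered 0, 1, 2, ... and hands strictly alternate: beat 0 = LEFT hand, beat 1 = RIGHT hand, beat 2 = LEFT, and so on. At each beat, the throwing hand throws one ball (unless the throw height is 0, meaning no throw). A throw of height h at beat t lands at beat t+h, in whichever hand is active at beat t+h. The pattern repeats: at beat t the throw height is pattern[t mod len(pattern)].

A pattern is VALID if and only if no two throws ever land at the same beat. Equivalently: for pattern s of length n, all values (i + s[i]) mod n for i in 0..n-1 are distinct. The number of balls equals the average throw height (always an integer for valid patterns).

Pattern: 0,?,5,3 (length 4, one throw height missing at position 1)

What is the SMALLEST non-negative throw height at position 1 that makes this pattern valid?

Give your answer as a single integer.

i=0: (0 + 0) mod 4 = 0
i=1: s[i]=? (unknown)
i=2: (2 + 5) mod 4 = 3
i=3: (3 + 3) mod 4 = 2
Known residues: [0, 2, 3]; need a permutation of 0..3, so missing residue r = 1
Need (1 + s) mod 4 = 1; smallest s = (1 - 1) mod 4 = 0

Answer: 0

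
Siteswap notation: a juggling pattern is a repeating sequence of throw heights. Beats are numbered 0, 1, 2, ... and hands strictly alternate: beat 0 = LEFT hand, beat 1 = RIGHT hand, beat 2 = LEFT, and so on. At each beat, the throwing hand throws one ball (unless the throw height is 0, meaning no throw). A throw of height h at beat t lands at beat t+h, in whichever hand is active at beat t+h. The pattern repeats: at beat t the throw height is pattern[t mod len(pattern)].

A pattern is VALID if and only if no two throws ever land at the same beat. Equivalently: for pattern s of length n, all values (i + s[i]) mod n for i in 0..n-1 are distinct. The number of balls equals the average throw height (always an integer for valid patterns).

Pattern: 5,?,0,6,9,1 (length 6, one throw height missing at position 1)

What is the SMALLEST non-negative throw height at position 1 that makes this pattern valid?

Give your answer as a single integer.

i=0: (0 + 5) mod 6 = 5
i=1: s[i]=? (unknown)
i=2: (2 + 0) mod 6 = 2
i=3: (3 + 6) mod 6 = 3
i=4: (4 + 9) mod 6 = 1
i=5: (5 + 1) mod 6 = 0
Known residues: [0, 1, 2, 3, 5]; need a permutation of 0..5, so missing residue r = 4
Need (1 + s) mod 6 = 4; smallest s = (4 - 1) mod 6 = 3

Answer: 3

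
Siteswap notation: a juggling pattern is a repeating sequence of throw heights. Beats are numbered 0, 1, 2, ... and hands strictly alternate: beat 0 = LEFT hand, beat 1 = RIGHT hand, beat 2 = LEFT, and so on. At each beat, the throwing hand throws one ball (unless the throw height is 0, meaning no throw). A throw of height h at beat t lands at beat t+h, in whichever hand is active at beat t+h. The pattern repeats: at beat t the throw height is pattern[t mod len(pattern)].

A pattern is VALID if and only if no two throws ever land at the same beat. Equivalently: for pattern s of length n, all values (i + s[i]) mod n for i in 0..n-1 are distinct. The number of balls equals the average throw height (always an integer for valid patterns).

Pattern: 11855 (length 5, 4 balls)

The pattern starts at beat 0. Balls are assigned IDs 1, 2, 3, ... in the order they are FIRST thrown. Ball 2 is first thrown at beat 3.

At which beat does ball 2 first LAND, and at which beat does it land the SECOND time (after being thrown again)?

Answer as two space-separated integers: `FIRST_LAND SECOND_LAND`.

Answer: 8 13

Derivation:
Beat 0 (L): throw ball1 h=1 -> lands@1:R; in-air after throw: [b1@1:R]
Beat 1 (R): throw ball1 h=1 -> lands@2:L; in-air after throw: [b1@2:L]
Beat 2 (L): throw ball1 h=8 -> lands@10:L; in-air after throw: [b1@10:L]
Beat 3 (R): throw ball2 h=5 -> lands@8:L; in-air after throw: [b2@8:L b1@10:L]
Beat 4 (L): throw ball3 h=5 -> lands@9:R; in-air after throw: [b2@8:L b3@9:R b1@10:L]
Beat 5 (R): throw ball4 h=1 -> lands@6:L; in-air after throw: [b4@6:L b2@8:L b3@9:R b1@10:L]
Beat 6 (L): throw ball4 h=1 -> lands@7:R; in-air after throw: [b4@7:R b2@8:L b3@9:R b1@10:L]
Beat 7 (R): throw ball4 h=8 -> lands@15:R; in-air after throw: [b2@8:L b3@9:R b1@10:L b4@15:R]
Beat 8 (L): throw ball2 h=5 -> lands@13:R; in-air after throw: [b3@9:R b1@10:L b2@13:R b4@15:R]
Beat 9 (R): throw ball3 h=5 -> lands@14:L; in-air after throw: [b1@10:L b2@13:R b3@14:L b4@15:R]
Beat 10 (L): throw ball1 h=1 -> lands@11:R; in-air after throw: [b1@11:R b2@13:R b3@14:L b4@15:R]
Beat 11 (R): throw ball1 h=1 -> lands@12:L; in-air after throw: [b1@12:L b2@13:R b3@14:L b4@15:R]
Ball 2: thrown@3 h=5 -> first land @8; rethrown@8 h=5 -> second land @13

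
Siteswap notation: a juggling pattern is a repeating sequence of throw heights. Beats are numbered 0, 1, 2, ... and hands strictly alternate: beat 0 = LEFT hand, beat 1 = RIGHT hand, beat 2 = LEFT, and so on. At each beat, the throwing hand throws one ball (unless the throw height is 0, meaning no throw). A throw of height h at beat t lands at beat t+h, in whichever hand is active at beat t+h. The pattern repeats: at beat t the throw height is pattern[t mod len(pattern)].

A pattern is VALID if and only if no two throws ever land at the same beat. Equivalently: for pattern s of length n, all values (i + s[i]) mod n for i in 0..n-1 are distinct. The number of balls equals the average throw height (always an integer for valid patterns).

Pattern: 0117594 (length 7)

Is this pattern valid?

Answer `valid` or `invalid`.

i=0: (i + s[i]) mod n = (0 + 0) mod 7 = 0
i=1: (i + s[i]) mod n = (1 + 1) mod 7 = 2
i=2: (i + s[i]) mod n = (2 + 1) mod 7 = 3
i=3: (i + s[i]) mod n = (3 + 7) mod 7 = 3
i=4: (i + s[i]) mod n = (4 + 5) mod 7 = 2
i=5: (i + s[i]) mod n = (5 + 9) mod 7 = 0
i=6: (i + s[i]) mod n = (6 + 4) mod 7 = 3
Residues: [0, 2, 3, 3, 2, 0, 3], distinct: False

Answer: invalid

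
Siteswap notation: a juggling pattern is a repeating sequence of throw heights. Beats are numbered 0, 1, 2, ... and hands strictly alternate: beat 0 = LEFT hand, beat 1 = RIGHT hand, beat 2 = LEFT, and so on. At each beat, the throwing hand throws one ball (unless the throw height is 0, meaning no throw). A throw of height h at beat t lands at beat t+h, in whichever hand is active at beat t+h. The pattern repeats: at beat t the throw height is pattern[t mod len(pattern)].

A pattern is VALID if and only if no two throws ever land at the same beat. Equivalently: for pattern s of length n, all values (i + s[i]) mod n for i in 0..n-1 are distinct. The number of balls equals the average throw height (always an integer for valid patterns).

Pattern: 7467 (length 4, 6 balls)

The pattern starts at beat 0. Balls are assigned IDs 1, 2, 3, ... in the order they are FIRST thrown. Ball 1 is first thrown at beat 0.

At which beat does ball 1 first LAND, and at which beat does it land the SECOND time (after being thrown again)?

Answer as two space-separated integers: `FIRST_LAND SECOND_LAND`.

Answer: 7 14

Derivation:
Beat 0 (L): throw ball1 h=7 -> lands@7:R; in-air after throw: [b1@7:R]
Beat 1 (R): throw ball2 h=4 -> lands@5:R; in-air after throw: [b2@5:R b1@7:R]
Beat 2 (L): throw ball3 h=6 -> lands@8:L; in-air after throw: [b2@5:R b1@7:R b3@8:L]
Beat 3 (R): throw ball4 h=7 -> lands@10:L; in-air after throw: [b2@5:R b1@7:R b3@8:L b4@10:L]
Beat 4 (L): throw ball5 h=7 -> lands@11:R; in-air after throw: [b2@5:R b1@7:R b3@8:L b4@10:L b5@11:R]
Beat 5 (R): throw ball2 h=4 -> lands@9:R; in-air after throw: [b1@7:R b3@8:L b2@9:R b4@10:L b5@11:R]
Beat 6 (L): throw ball6 h=6 -> lands@12:L; in-air after throw: [b1@7:R b3@8:L b2@9:R b4@10:L b5@11:R b6@12:L]
Beat 7 (R): throw ball1 h=7 -> lands@14:L; in-air after throw: [b3@8:L b2@9:R b4@10:L b5@11:R b6@12:L b1@14:L]
Beat 8 (L): throw ball3 h=7 -> lands@15:R; in-air after throw: [b2@9:R b4@10:L b5@11:R b6@12:L b1@14:L b3@15:R]
Beat 9 (R): throw ball2 h=4 -> lands@13:R; in-air after throw: [b4@10:L b5@11:R b6@12:L b2@13:R b1@14:L b3@15:R]
Beat 10 (L): throw ball4 h=6 -> lands@16:L; in-air after throw: [b5@11:R b6@12:L b2@13:R b1@14:L b3@15:R b4@16:L]
Beat 11 (R): throw ball5 h=7 -> lands@18:L; in-air after throw: [b6@12:L b2@13:R b1@14:L b3@15:R b4@16:L b5@18:L]
Beat 12 (L): throw ball6 h=7 -> lands@19:R; in-air after throw: [b2@13:R b1@14:L b3@15:R b4@16:L b5@18:L b6@19:R]
Beat 13 (R): throw ball2 h=4 -> lands@17:R; in-air after throw: [b1@14:L b3@15:R b4@16:L b2@17:R b5@18:L b6@19:R]
Beat 14 (L): throw ball1 h=6 -> lands@20:L; in-air after throw: [b3@15:R b4@16:L b2@17:R b5@18:L b6@19:R b1@20:L]
Ball 1: thrown@0 h=7 -> first land @7; rethrown@7 h=7 -> second land @14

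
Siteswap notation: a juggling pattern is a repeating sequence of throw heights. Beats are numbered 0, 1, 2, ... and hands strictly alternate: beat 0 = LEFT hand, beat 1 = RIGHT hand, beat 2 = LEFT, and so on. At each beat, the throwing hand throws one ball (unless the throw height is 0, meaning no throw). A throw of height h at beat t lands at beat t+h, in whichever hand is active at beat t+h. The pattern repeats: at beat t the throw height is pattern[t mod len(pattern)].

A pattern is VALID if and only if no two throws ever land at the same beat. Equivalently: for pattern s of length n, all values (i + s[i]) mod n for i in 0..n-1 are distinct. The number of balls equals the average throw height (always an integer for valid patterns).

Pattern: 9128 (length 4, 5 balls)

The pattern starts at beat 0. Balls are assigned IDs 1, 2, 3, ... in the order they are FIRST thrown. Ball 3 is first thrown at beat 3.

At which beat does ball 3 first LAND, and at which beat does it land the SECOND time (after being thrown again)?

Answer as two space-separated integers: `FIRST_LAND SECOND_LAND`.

Beat 0 (L): throw ball1 h=9 -> lands@9:R; in-air after throw: [b1@9:R]
Beat 1 (R): throw ball2 h=1 -> lands@2:L; in-air after throw: [b2@2:L b1@9:R]
Beat 2 (L): throw ball2 h=2 -> lands@4:L; in-air after throw: [b2@4:L b1@9:R]
Beat 3 (R): throw ball3 h=8 -> lands@11:R; in-air after throw: [b2@4:L b1@9:R b3@11:R]
Beat 4 (L): throw ball2 h=9 -> lands@13:R; in-air after throw: [b1@9:R b3@11:R b2@13:R]
Beat 5 (R): throw ball4 h=1 -> lands@6:L; in-air after throw: [b4@6:L b1@9:R b3@11:R b2@13:R]
Beat 6 (L): throw ball4 h=2 -> lands@8:L; in-air after throw: [b4@8:L b1@9:R b3@11:R b2@13:R]
Beat 7 (R): throw ball5 h=8 -> lands@15:R; in-air after throw: [b4@8:L b1@9:R b3@11:R b2@13:R b5@15:R]
Beat 8 (L): throw ball4 h=9 -> lands@17:R; in-air after throw: [b1@9:R b3@11:R b2@13:R b5@15:R b4@17:R]
Beat 9 (R): throw ball1 h=1 -> lands@10:L; in-air after throw: [b1@10:L b3@11:R b2@13:R b5@15:R b4@17:R]
Beat 10 (L): throw ball1 h=2 -> lands@12:L; in-air after throw: [b3@11:R b1@12:L b2@13:R b5@15:R b4@17:R]
Beat 11 (R): throw ball3 h=8 -> lands@19:R; in-air after throw: [b1@12:L b2@13:R b5@15:R b4@17:R b3@19:R]
Beat 12 (L): throw ball1 h=9 -> lands@21:R; in-air after throw: [b2@13:R b5@15:R b4@17:R b3@19:R b1@21:R]
Beat 13 (R): throw ball2 h=1 -> lands@14:L; in-air after throw: [b2@14:L b5@15:R b4@17:R b3@19:R b1@21:R]
Beat 14 (L): throw ball2 h=2 -> lands@16:L; in-air after throw: [b5@15:R b2@16:L b4@17:R b3@19:R b1@21:R]
Beat 15 (R): throw ball5 h=8 -> lands@23:R; in-air after throw: [b2@16:L b4@17:R b3@19:R b1@21:R b5@23:R]
Beat 16 (L): throw ball2 h=9 -> lands@25:R; in-air after throw: [b4@17:R b3@19:R b1@21:R b5@23:R b2@25:R]
Beat 17 (R): throw ball4 h=1 -> lands@18:L; in-air after throw: [b4@18:L b3@19:R b1@21:R b5@23:R b2@25:R]
Beat 18 (L): throw ball4 h=2 -> lands@20:L; in-air after throw: [b3@19:R b4@20:L b1@21:R b5@23:R b2@25:R]
Beat 19 (R): throw ball3 h=8 -> lands@27:R; in-air after throw: [b4@20:L b1@21:R b5@23:R b2@25:R b3@27:R]
Ball 3: thrown@3 h=8 -> first land @11; rethrown@11 h=8 -> second land @19

Answer: 11 19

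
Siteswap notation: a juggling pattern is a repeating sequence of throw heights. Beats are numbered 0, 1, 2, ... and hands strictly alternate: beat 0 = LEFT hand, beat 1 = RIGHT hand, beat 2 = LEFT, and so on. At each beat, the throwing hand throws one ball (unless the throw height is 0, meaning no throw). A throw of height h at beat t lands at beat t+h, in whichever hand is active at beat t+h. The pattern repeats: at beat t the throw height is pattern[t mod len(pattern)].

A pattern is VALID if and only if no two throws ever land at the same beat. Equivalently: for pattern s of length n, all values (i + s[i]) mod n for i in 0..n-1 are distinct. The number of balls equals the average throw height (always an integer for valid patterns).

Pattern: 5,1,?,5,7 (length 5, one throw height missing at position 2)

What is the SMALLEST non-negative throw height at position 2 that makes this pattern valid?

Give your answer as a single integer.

i=0: (0 + 5) mod 5 = 0
i=1: (1 + 1) mod 5 = 2
i=2: s[i]=? (unknown)
i=3: (3 + 5) mod 5 = 3
i=4: (4 + 7) mod 5 = 1
Known residues: [0, 1, 2, 3]; need a permutation of 0..4, so missing residue r = 4
Need (2 + s) mod 5 = 4; smallest s = (4 - 2) mod 5 = 2

Answer: 2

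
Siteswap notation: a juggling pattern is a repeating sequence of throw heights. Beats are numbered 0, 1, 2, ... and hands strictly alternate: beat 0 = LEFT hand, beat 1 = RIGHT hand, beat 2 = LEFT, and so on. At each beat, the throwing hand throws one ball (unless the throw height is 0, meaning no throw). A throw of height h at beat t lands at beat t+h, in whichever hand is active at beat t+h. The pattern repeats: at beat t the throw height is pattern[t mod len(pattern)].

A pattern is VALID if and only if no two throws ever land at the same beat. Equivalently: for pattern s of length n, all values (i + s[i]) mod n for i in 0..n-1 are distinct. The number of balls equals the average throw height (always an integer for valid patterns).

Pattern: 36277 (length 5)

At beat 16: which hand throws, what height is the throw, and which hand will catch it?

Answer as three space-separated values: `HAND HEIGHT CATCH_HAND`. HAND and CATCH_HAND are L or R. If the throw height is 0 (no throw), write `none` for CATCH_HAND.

Beat 16: 16 mod 2 = 0, so hand = L
Throw height = pattern[16 mod 5] = pattern[1] = 6
Lands at beat 16+6=22, 22 mod 2 = 0, so catch hand = L

Answer: L 6 L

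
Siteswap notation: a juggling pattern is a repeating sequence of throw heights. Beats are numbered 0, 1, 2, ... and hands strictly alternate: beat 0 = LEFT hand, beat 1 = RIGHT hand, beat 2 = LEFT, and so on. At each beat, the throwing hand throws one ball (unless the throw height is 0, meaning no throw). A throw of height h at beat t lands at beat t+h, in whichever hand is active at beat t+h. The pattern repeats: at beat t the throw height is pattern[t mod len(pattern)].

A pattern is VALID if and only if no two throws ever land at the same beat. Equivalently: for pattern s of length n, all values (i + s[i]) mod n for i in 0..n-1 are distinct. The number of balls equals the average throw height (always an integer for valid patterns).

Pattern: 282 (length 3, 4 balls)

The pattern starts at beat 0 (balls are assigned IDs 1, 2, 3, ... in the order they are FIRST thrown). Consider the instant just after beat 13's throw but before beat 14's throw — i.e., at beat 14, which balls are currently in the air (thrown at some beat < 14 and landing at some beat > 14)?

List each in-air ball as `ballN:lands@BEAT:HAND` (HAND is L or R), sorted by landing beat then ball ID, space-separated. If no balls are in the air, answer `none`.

Answer: ball3:lands@15:R ball4:lands@18:L ball2:lands@21:R

Derivation:
Beat 0 (L): throw ball1 h=2 -> lands@2:L; in-air after throw: [b1@2:L]
Beat 1 (R): throw ball2 h=8 -> lands@9:R; in-air after throw: [b1@2:L b2@9:R]
Beat 2 (L): throw ball1 h=2 -> lands@4:L; in-air after throw: [b1@4:L b2@9:R]
Beat 3 (R): throw ball3 h=2 -> lands@5:R; in-air after throw: [b1@4:L b3@5:R b2@9:R]
Beat 4 (L): throw ball1 h=8 -> lands@12:L; in-air after throw: [b3@5:R b2@9:R b1@12:L]
Beat 5 (R): throw ball3 h=2 -> lands@7:R; in-air after throw: [b3@7:R b2@9:R b1@12:L]
Beat 6 (L): throw ball4 h=2 -> lands@8:L; in-air after throw: [b3@7:R b4@8:L b2@9:R b1@12:L]
Beat 7 (R): throw ball3 h=8 -> lands@15:R; in-air after throw: [b4@8:L b2@9:R b1@12:L b3@15:R]
Beat 8 (L): throw ball4 h=2 -> lands@10:L; in-air after throw: [b2@9:R b4@10:L b1@12:L b3@15:R]
Beat 9 (R): throw ball2 h=2 -> lands@11:R; in-air after throw: [b4@10:L b2@11:R b1@12:L b3@15:R]
Beat 10 (L): throw ball4 h=8 -> lands@18:L; in-air after throw: [b2@11:R b1@12:L b3@15:R b4@18:L]
Beat 11 (R): throw ball2 h=2 -> lands@13:R; in-air after throw: [b1@12:L b2@13:R b3@15:R b4@18:L]
Beat 12 (L): throw ball1 h=2 -> lands@14:L; in-air after throw: [b2@13:R b1@14:L b3@15:R b4@18:L]
Beat 13 (R): throw ball2 h=8 -> lands@21:R; in-air after throw: [b1@14:L b3@15:R b4@18:L b2@21:R]
Beat 14 (L): throw ball1 h=2 -> lands@16:L; in-air after throw: [b3@15:R b1@16:L b4@18:L b2@21:R]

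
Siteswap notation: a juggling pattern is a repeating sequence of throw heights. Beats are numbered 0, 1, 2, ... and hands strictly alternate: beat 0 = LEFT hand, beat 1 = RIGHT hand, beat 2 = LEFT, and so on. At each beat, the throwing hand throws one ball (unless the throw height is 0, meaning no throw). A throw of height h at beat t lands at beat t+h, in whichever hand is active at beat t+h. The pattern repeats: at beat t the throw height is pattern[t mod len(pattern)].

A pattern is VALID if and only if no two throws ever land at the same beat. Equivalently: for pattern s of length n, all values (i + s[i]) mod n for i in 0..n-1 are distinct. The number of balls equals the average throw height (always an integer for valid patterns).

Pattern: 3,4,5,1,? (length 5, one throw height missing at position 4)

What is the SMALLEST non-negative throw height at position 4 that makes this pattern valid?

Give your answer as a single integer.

i=0: (0 + 3) mod 5 = 3
i=1: (1 + 4) mod 5 = 0
i=2: (2 + 5) mod 5 = 2
i=3: (3 + 1) mod 5 = 4
i=4: s[i]=? (unknown)
Known residues: [0, 2, 3, 4]; need a permutation of 0..4, so missing residue r = 1
Need (4 + s) mod 5 = 1; smallest s = (1 - 4) mod 5 = 2

Answer: 2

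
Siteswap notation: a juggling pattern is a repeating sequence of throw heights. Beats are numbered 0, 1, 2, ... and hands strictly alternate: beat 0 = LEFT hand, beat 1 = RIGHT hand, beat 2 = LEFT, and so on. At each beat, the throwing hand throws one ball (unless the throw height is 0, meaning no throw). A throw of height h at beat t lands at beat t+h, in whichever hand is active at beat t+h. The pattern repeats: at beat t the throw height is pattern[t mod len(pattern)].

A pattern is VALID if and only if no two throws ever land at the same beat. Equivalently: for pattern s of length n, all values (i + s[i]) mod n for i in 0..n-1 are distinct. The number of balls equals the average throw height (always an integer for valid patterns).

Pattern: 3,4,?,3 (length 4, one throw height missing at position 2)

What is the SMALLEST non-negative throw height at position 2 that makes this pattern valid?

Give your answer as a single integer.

i=0: (0 + 3) mod 4 = 3
i=1: (1 + 4) mod 4 = 1
i=2: s[i]=? (unknown)
i=3: (3 + 3) mod 4 = 2
Known residues: [1, 2, 3]; need a permutation of 0..3, so missing residue r = 0
Need (2 + s) mod 4 = 0; smallest s = (0 - 2) mod 4 = 2

Answer: 2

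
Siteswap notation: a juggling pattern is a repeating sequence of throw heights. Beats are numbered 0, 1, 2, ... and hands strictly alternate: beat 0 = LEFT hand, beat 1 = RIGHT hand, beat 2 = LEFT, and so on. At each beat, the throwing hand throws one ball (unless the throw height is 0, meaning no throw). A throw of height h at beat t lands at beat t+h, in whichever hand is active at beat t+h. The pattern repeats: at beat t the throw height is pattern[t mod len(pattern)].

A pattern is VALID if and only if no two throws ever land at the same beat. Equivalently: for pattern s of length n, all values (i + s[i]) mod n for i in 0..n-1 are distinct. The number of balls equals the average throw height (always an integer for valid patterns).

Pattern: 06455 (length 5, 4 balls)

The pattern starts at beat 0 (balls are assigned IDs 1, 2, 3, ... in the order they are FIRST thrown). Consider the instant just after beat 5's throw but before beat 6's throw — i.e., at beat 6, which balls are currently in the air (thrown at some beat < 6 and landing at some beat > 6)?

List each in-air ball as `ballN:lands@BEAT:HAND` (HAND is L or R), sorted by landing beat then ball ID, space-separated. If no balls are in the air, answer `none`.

Beat 1 (R): throw ball1 h=6 -> lands@7:R; in-air after throw: [b1@7:R]
Beat 2 (L): throw ball2 h=4 -> lands@6:L; in-air after throw: [b2@6:L b1@7:R]
Beat 3 (R): throw ball3 h=5 -> lands@8:L; in-air after throw: [b2@6:L b1@7:R b3@8:L]
Beat 4 (L): throw ball4 h=5 -> lands@9:R; in-air after throw: [b2@6:L b1@7:R b3@8:L b4@9:R]
Beat 6 (L): throw ball2 h=6 -> lands@12:L; in-air after throw: [b1@7:R b3@8:L b4@9:R b2@12:L]

Answer: ball1:lands@7:R ball3:lands@8:L ball4:lands@9:R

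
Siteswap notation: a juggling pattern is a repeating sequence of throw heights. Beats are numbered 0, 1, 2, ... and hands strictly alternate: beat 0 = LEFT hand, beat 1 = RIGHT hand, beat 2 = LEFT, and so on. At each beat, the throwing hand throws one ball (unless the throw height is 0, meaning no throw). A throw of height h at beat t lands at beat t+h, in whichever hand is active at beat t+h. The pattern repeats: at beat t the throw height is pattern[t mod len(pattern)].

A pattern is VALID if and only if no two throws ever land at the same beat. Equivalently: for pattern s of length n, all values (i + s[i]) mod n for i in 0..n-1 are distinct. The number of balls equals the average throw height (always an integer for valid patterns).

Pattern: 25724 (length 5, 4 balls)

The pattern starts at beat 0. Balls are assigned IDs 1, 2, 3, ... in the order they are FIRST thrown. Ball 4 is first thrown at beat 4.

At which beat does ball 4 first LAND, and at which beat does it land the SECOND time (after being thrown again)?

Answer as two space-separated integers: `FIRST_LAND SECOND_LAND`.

Beat 0 (L): throw ball1 h=2 -> lands@2:L; in-air after throw: [b1@2:L]
Beat 1 (R): throw ball2 h=5 -> lands@6:L; in-air after throw: [b1@2:L b2@6:L]
Beat 2 (L): throw ball1 h=7 -> lands@9:R; in-air after throw: [b2@6:L b1@9:R]
Beat 3 (R): throw ball3 h=2 -> lands@5:R; in-air after throw: [b3@5:R b2@6:L b1@9:R]
Beat 4 (L): throw ball4 h=4 -> lands@8:L; in-air after throw: [b3@5:R b2@6:L b4@8:L b1@9:R]
Beat 5 (R): throw ball3 h=2 -> lands@7:R; in-air after throw: [b2@6:L b3@7:R b4@8:L b1@9:R]
Beat 6 (L): throw ball2 h=5 -> lands@11:R; in-air after throw: [b3@7:R b4@8:L b1@9:R b2@11:R]
Beat 7 (R): throw ball3 h=7 -> lands@14:L; in-air after throw: [b4@8:L b1@9:R b2@11:R b3@14:L]
Beat 8 (L): throw ball4 h=2 -> lands@10:L; in-air after throw: [b1@9:R b4@10:L b2@11:R b3@14:L]
Beat 9 (R): throw ball1 h=4 -> lands@13:R; in-air after throw: [b4@10:L b2@11:R b1@13:R b3@14:L]
Beat 10 (L): throw ball4 h=2 -> lands@12:L; in-air after throw: [b2@11:R b4@12:L b1@13:R b3@14:L]
Ball 4: thrown@4 h=4 -> first land @8; rethrown@8 h=2 -> second land @10

Answer: 8 10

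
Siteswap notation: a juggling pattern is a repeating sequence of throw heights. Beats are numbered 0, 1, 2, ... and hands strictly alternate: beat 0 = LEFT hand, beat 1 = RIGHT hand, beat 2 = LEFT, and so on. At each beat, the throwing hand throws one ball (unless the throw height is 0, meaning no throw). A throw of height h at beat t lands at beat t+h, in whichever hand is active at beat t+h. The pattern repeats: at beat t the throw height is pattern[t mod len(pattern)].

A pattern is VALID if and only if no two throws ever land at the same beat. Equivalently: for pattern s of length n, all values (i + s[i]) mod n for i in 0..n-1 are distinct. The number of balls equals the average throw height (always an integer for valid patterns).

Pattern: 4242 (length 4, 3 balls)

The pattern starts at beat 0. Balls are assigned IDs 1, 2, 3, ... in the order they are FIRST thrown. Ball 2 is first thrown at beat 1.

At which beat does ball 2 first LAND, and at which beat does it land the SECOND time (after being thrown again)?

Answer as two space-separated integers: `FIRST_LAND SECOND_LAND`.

Answer: 3 5

Derivation:
Beat 0 (L): throw ball1 h=4 -> lands@4:L; in-air after throw: [b1@4:L]
Beat 1 (R): throw ball2 h=2 -> lands@3:R; in-air after throw: [b2@3:R b1@4:L]
Beat 2 (L): throw ball3 h=4 -> lands@6:L; in-air after throw: [b2@3:R b1@4:L b3@6:L]
Beat 3 (R): throw ball2 h=2 -> lands@5:R; in-air after throw: [b1@4:L b2@5:R b3@6:L]
Beat 4 (L): throw ball1 h=4 -> lands@8:L; in-air after throw: [b2@5:R b3@6:L b1@8:L]
Beat 5 (R): throw ball2 h=2 -> lands@7:R; in-air after throw: [b3@6:L b2@7:R b1@8:L]
Ball 2: thrown@1 h=2 -> first land @3; rethrown@3 h=2 -> second land @5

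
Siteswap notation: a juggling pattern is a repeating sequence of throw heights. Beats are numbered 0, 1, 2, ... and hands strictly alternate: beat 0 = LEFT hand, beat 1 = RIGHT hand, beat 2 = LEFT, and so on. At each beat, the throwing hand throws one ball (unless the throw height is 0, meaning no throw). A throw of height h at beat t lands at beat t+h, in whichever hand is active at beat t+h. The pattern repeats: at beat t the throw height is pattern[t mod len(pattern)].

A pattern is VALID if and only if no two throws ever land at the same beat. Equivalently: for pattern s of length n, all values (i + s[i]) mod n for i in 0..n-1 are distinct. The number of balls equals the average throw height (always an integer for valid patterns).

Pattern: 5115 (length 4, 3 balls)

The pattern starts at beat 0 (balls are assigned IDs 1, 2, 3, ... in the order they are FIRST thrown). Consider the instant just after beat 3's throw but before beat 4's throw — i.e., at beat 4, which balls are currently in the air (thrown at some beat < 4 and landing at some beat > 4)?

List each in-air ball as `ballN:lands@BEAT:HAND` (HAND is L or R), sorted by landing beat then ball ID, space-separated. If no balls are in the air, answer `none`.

Beat 0 (L): throw ball1 h=5 -> lands@5:R; in-air after throw: [b1@5:R]
Beat 1 (R): throw ball2 h=1 -> lands@2:L; in-air after throw: [b2@2:L b1@5:R]
Beat 2 (L): throw ball2 h=1 -> lands@3:R; in-air after throw: [b2@3:R b1@5:R]
Beat 3 (R): throw ball2 h=5 -> lands@8:L; in-air after throw: [b1@5:R b2@8:L]
Beat 4 (L): throw ball3 h=5 -> lands@9:R; in-air after throw: [b1@5:R b2@8:L b3@9:R]

Answer: ball1:lands@5:R ball2:lands@8:L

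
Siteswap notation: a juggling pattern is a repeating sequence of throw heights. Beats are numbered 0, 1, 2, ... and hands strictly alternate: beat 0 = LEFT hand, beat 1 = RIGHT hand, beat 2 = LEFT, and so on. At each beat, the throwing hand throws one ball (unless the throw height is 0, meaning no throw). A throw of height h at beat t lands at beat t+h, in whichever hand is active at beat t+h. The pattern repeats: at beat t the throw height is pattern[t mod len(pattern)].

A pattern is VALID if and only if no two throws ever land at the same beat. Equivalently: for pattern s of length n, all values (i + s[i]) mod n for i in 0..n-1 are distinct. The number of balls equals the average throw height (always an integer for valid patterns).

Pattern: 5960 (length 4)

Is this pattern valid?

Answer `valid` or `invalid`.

Answer: valid

Derivation:
i=0: (i + s[i]) mod n = (0 + 5) mod 4 = 1
i=1: (i + s[i]) mod n = (1 + 9) mod 4 = 2
i=2: (i + s[i]) mod n = (2 + 6) mod 4 = 0
i=3: (i + s[i]) mod n = (3 + 0) mod 4 = 3
Residues: [1, 2, 0, 3], distinct: True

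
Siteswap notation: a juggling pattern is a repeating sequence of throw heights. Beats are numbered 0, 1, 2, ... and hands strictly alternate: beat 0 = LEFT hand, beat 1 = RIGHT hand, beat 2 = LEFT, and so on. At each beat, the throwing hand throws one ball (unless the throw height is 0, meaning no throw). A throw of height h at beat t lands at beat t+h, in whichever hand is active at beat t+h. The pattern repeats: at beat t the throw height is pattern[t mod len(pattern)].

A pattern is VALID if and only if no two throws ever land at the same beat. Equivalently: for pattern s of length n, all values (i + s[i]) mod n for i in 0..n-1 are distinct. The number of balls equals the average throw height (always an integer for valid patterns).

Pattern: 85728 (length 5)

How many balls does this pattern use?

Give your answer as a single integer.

Pattern = [8, 5, 7, 2, 8], length n = 5
  position 0: throw height = 8, running sum = 8
  position 1: throw height = 5, running sum = 13
  position 2: throw height = 7, running sum = 20
  position 3: throw height = 2, running sum = 22
  position 4: throw height = 8, running sum = 30
Total sum = 30; balls = sum / n = 30 / 5 = 6

Answer: 6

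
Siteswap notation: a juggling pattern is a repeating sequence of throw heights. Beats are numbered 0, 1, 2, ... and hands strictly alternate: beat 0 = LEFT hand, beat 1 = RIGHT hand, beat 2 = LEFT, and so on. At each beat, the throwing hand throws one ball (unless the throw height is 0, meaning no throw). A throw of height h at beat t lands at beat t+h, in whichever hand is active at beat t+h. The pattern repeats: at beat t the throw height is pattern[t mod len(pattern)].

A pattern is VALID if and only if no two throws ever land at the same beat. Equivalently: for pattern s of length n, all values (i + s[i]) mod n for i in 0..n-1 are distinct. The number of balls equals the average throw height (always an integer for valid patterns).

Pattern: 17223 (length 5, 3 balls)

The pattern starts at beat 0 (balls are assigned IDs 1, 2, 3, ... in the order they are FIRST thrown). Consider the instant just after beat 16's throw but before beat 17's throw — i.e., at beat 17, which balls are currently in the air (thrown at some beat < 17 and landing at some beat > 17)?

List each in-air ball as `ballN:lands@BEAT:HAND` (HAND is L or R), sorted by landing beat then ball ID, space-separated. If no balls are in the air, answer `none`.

Answer: ball1:lands@18:L ball3:lands@23:R

Derivation:
Beat 0 (L): throw ball1 h=1 -> lands@1:R; in-air after throw: [b1@1:R]
Beat 1 (R): throw ball1 h=7 -> lands@8:L; in-air after throw: [b1@8:L]
Beat 2 (L): throw ball2 h=2 -> lands@4:L; in-air after throw: [b2@4:L b1@8:L]
Beat 3 (R): throw ball3 h=2 -> lands@5:R; in-air after throw: [b2@4:L b3@5:R b1@8:L]
Beat 4 (L): throw ball2 h=3 -> lands@7:R; in-air after throw: [b3@5:R b2@7:R b1@8:L]
Beat 5 (R): throw ball3 h=1 -> lands@6:L; in-air after throw: [b3@6:L b2@7:R b1@8:L]
Beat 6 (L): throw ball3 h=7 -> lands@13:R; in-air after throw: [b2@7:R b1@8:L b3@13:R]
Beat 7 (R): throw ball2 h=2 -> lands@9:R; in-air after throw: [b1@8:L b2@9:R b3@13:R]
Beat 8 (L): throw ball1 h=2 -> lands@10:L; in-air after throw: [b2@9:R b1@10:L b3@13:R]
Beat 9 (R): throw ball2 h=3 -> lands@12:L; in-air after throw: [b1@10:L b2@12:L b3@13:R]
Beat 10 (L): throw ball1 h=1 -> lands@11:R; in-air after throw: [b1@11:R b2@12:L b3@13:R]
Beat 11 (R): throw ball1 h=7 -> lands@18:L; in-air after throw: [b2@12:L b3@13:R b1@18:L]
Beat 12 (L): throw ball2 h=2 -> lands@14:L; in-air after throw: [b3@13:R b2@14:L b1@18:L]
Beat 13 (R): throw ball3 h=2 -> lands@15:R; in-air after throw: [b2@14:L b3@15:R b1@18:L]
Beat 14 (L): throw ball2 h=3 -> lands@17:R; in-air after throw: [b3@15:R b2@17:R b1@18:L]
Beat 15 (R): throw ball3 h=1 -> lands@16:L; in-air after throw: [b3@16:L b2@17:R b1@18:L]
Beat 16 (L): throw ball3 h=7 -> lands@23:R; in-air after throw: [b2@17:R b1@18:L b3@23:R]
Beat 17 (R): throw ball2 h=2 -> lands@19:R; in-air after throw: [b1@18:L b2@19:R b3@23:R]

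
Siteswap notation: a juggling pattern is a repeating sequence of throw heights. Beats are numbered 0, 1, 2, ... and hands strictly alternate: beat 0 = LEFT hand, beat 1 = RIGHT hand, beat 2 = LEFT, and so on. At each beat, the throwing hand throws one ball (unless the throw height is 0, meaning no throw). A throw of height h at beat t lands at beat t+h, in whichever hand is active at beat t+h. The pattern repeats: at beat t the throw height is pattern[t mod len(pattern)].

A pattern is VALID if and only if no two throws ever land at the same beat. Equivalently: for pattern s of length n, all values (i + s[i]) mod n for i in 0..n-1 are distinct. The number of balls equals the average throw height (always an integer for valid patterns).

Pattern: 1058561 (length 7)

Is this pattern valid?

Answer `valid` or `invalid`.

Answer: invalid

Derivation:
i=0: (i + s[i]) mod n = (0 + 1) mod 7 = 1
i=1: (i + s[i]) mod n = (1 + 0) mod 7 = 1
i=2: (i + s[i]) mod n = (2 + 5) mod 7 = 0
i=3: (i + s[i]) mod n = (3 + 8) mod 7 = 4
i=4: (i + s[i]) mod n = (4 + 5) mod 7 = 2
i=5: (i + s[i]) mod n = (5 + 6) mod 7 = 4
i=6: (i + s[i]) mod n = (6 + 1) mod 7 = 0
Residues: [1, 1, 0, 4, 2, 4, 0], distinct: False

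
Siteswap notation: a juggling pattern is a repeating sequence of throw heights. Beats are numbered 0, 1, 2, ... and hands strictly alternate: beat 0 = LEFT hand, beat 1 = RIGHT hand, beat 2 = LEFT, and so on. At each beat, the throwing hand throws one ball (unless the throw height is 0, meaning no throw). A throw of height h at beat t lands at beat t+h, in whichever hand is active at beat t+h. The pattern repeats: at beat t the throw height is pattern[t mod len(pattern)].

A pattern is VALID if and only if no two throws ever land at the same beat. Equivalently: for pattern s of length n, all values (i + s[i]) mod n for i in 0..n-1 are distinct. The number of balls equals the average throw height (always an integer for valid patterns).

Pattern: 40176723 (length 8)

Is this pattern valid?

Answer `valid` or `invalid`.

i=0: (i + s[i]) mod n = (0 + 4) mod 8 = 4
i=1: (i + s[i]) mod n = (1 + 0) mod 8 = 1
i=2: (i + s[i]) mod n = (2 + 1) mod 8 = 3
i=3: (i + s[i]) mod n = (3 + 7) mod 8 = 2
i=4: (i + s[i]) mod n = (4 + 6) mod 8 = 2
i=5: (i + s[i]) mod n = (5 + 7) mod 8 = 4
i=6: (i + s[i]) mod n = (6 + 2) mod 8 = 0
i=7: (i + s[i]) mod n = (7 + 3) mod 8 = 2
Residues: [4, 1, 3, 2, 2, 4, 0, 2], distinct: False

Answer: invalid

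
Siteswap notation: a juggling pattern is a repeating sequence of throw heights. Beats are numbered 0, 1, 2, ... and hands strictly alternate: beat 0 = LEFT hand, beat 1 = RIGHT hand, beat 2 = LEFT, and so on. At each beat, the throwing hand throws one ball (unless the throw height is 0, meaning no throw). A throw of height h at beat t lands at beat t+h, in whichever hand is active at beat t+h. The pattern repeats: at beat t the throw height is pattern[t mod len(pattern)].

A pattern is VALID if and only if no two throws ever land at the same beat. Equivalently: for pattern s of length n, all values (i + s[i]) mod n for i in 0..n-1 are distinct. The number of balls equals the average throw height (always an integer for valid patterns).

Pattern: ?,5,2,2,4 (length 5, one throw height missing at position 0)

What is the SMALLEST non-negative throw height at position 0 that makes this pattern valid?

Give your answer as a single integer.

Answer: 2

Derivation:
i=0: s[i]=? (unknown)
i=1: (1 + 5) mod 5 = 1
i=2: (2 + 2) mod 5 = 4
i=3: (3 + 2) mod 5 = 0
i=4: (4 + 4) mod 5 = 3
Known residues: [0, 1, 3, 4]; need a permutation of 0..4, so missing residue r = 2
Need (0 + s) mod 5 = 2; smallest s = (2 - 0) mod 5 = 2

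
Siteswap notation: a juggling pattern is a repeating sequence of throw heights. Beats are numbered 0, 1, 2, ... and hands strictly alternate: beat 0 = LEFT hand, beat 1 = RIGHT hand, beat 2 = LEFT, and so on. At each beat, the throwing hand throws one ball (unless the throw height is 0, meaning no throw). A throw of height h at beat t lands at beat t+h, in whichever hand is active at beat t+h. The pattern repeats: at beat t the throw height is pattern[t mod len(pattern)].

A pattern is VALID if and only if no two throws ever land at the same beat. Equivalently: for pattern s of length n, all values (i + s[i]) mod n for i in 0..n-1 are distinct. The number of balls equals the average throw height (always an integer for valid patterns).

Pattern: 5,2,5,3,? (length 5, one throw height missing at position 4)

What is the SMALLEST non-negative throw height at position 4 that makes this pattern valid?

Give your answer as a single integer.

Answer: 0

Derivation:
i=0: (0 + 5) mod 5 = 0
i=1: (1 + 2) mod 5 = 3
i=2: (2 + 5) mod 5 = 2
i=3: (3 + 3) mod 5 = 1
i=4: s[i]=? (unknown)
Known residues: [0, 1, 2, 3]; need a permutation of 0..4, so missing residue r = 4
Need (4 + s) mod 5 = 4; smallest s = (4 - 4) mod 5 = 0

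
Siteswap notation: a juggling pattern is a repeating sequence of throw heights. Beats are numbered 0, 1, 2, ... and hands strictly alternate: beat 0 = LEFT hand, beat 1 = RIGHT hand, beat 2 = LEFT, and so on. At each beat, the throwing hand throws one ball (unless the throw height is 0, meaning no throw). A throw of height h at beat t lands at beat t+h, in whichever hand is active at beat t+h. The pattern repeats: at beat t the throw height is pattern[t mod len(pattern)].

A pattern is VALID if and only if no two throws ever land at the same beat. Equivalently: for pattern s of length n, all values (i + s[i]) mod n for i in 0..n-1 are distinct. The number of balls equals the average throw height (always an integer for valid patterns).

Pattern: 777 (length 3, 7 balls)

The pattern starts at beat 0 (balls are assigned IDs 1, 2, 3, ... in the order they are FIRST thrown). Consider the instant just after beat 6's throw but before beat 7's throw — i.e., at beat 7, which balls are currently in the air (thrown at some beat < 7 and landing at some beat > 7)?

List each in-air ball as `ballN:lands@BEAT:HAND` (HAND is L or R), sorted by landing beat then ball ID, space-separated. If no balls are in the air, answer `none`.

Beat 0 (L): throw ball1 h=7 -> lands@7:R; in-air after throw: [b1@7:R]
Beat 1 (R): throw ball2 h=7 -> lands@8:L; in-air after throw: [b1@7:R b2@8:L]
Beat 2 (L): throw ball3 h=7 -> lands@9:R; in-air after throw: [b1@7:R b2@8:L b3@9:R]
Beat 3 (R): throw ball4 h=7 -> lands@10:L; in-air after throw: [b1@7:R b2@8:L b3@9:R b4@10:L]
Beat 4 (L): throw ball5 h=7 -> lands@11:R; in-air after throw: [b1@7:R b2@8:L b3@9:R b4@10:L b5@11:R]
Beat 5 (R): throw ball6 h=7 -> lands@12:L; in-air after throw: [b1@7:R b2@8:L b3@9:R b4@10:L b5@11:R b6@12:L]
Beat 6 (L): throw ball7 h=7 -> lands@13:R; in-air after throw: [b1@7:R b2@8:L b3@9:R b4@10:L b5@11:R b6@12:L b7@13:R]
Beat 7 (R): throw ball1 h=7 -> lands@14:L; in-air after throw: [b2@8:L b3@9:R b4@10:L b5@11:R b6@12:L b7@13:R b1@14:L]

Answer: ball2:lands@8:L ball3:lands@9:R ball4:lands@10:L ball5:lands@11:R ball6:lands@12:L ball7:lands@13:R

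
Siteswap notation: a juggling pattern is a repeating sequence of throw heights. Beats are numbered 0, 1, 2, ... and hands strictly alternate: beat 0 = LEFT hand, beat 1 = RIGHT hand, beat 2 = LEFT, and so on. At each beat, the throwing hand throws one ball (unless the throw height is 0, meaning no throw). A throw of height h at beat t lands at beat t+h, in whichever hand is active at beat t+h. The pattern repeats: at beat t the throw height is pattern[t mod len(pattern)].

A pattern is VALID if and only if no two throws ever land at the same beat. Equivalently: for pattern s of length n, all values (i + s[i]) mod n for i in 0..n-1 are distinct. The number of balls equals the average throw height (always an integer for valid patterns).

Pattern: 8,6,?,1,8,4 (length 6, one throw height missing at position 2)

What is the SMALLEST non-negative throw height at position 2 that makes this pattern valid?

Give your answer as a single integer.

Answer: 3

Derivation:
i=0: (0 + 8) mod 6 = 2
i=1: (1 + 6) mod 6 = 1
i=2: s[i]=? (unknown)
i=3: (3 + 1) mod 6 = 4
i=4: (4 + 8) mod 6 = 0
i=5: (5 + 4) mod 6 = 3
Known residues: [0, 1, 2, 3, 4]; need a permutation of 0..5, so missing residue r = 5
Need (2 + s) mod 6 = 5; smallest s = (5 - 2) mod 6 = 3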